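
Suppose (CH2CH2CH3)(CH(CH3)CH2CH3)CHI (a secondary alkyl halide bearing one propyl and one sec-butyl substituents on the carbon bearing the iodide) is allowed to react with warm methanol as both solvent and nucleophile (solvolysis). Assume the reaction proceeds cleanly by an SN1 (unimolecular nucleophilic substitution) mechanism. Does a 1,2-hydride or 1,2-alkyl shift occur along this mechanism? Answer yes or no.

yes

The first-formed carbocation is secondary.
The adjacent sec-butyl carbon already bears 2 other carbon substituents and has a hydrogen to migrate; after a 1,2-hydride shift from that carbon the positive charge sits on a tertiary centre.
Tertiary is more stable than secondary, so the shift occurs.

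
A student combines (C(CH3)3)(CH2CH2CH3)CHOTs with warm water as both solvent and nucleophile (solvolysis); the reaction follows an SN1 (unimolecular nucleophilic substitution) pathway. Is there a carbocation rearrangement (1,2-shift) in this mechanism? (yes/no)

yes

The first-formed carbocation is secondary.
The adjacent tert-butyl carbon has no hydrogen but bears methyl groups; migration of one methyl with its bonding pair (a 1,2-methyl shift) places the charge on a tertiary centre.
Tertiary is more stable than secondary, so the shift occurs.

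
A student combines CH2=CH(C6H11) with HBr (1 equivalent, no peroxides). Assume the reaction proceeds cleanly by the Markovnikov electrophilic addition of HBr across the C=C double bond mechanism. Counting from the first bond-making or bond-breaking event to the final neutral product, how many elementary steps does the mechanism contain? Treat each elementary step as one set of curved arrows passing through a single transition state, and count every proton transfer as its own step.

3

Step 1: Protonation of the alkene by HBr: the π bond acts as the nucleophile and picks up H⁺, giving the more stable (Markovnikov) secondary carbocation. The H–Br bond breaks heterolytically, releasing Br⁻.
Step 2: Carbocation rearrangement: a 1,2-hydride shift from the adjacent cyclohexyl carbon converts the initially-formed secondary cation into the more stable tertiary cation.
Step 3: Nucleophilic attack by Br⁻ on the carbocation completes the addition, giving R–Br.
Total: 3 elementary steps.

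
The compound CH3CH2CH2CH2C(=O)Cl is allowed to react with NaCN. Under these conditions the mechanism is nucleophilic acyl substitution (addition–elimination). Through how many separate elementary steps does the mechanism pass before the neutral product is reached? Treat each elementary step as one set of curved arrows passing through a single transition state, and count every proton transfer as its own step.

2

Step 1: Nucleophilic addition of CN⁻ to the acyl carbon breaks the π(C=O) bond and yields a tetrahedral, anionic intermediate.
Step 2: An oxygen lone pair re-forms the C=O π bond as the C–Cl σ-bond breaks; Cl⁻ is expelled.
Total: 2 elementary steps.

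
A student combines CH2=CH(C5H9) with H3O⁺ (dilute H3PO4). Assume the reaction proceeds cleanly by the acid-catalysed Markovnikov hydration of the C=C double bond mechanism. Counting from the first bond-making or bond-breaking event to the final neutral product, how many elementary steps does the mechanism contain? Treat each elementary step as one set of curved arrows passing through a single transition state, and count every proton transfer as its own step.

Step 1: Electrophilic addition begins with the π(C=C) electrons forming a bond to the proton of H3O⁺. Following Markovnikov's rule, the resulting cation is secondary. H2O is released.
Step 2: A hydride (H with its bonding pair) migrates from the adjacent cyclopentyl carbon to the cationic centre — a 1,2-hydride shift — upgrading the secondary cation to a tertiary one.
Step 3: A lone pair on the oxygen of H2O attacks the carbocation, forming a C–O bond and an oxonium ion (a protonated alcohol).
Step 4: Proton transfer from the O–H of the oxonium ion to H2O completes the catalytic cycle and yields the alcohol.
Total: 4 elementary steps.

4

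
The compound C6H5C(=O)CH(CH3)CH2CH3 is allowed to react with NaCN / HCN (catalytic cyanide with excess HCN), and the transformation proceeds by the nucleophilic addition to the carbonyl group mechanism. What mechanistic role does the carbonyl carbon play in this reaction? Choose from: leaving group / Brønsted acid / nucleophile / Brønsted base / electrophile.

electrophile

Step 1: Nucleophilic addition: CN⁻ adds to the carbonyl carbon, pushing the π(C=O) electron pair onto oxygen and giving a tetrahedral alkoxide.
The carbonyl carbon accepts an electron pair into an empty or π* orbital — it is the electrophile.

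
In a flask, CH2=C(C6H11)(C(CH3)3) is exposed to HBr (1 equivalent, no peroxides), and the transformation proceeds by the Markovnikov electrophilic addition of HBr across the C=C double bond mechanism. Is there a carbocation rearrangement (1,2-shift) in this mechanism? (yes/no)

no

The first-formed carbocation is tertiary.
No single 1,2-shift to an adjacent carbon would produce a more-substituted cation than the one already present, so no rearrangement occurs.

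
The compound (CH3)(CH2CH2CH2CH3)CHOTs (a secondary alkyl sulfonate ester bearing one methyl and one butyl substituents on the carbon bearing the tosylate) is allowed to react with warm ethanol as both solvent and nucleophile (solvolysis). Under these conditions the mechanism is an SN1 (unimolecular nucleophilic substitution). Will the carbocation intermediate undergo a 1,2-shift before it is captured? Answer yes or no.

no

The first-formed carbocation is secondary.
No single 1,2-shift to an adjacent carbon would produce a more-substituted cation than the one already present, so no rearrangement occurs.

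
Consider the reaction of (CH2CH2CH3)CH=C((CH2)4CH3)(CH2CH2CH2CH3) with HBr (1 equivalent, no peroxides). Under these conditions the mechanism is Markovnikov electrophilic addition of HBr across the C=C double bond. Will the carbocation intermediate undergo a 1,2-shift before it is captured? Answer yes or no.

The first-formed carbocation is tertiary.
No single 1,2-shift to an adjacent carbon would produce a more-substituted cation than the one already present, so no rearrangement occurs.

no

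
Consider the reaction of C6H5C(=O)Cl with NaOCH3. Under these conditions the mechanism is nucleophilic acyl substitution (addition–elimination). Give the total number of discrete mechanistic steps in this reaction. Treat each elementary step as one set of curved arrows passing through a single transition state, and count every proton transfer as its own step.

2

Step 1: CH3O⁻ adds to the carbonyl carbon; the C=O π electrons shift onto oxygen and a tetrahedral alkoxide intermediate forms.
Step 2: Collapse of the tetrahedral intermediate: the alkoxide oxygen pushes its lone pair back to re-form C=O while Cl⁻ leaves.
Total: 2 elementary steps.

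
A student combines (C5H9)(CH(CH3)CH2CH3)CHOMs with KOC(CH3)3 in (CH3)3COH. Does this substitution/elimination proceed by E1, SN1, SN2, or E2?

E2

Conditions: a strong/bulky base with a secondary substrate bearing a β-hydrogen.
These conditions are the textbook signature of the E2 pathway.
A strong (often hindered) base removes a β-H in concert with loss of the leaving group — bimolecular elimination.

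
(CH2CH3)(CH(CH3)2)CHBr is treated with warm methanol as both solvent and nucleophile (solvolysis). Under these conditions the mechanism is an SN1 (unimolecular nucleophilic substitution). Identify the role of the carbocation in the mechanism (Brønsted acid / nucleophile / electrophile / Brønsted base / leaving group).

Step 3: Nucleophilic capture: the oxygen of CH3OH bonds to the cationic carbon, producing an oxonium-ion intermediate.
The carbocation accepts an electron pair into an empty or π* orbital — it is the electrophile.

electrophile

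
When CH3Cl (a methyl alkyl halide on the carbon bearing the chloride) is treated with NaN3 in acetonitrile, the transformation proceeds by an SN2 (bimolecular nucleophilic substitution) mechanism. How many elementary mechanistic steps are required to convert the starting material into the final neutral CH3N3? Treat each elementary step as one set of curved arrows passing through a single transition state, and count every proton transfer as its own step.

Step 1: Backside attack by N3⁻ on the carbon bearing the chloride: the new C–N bond forms as the C–Cl bond breaks, with Walden inversion at carbon.
Total: 1 elementary step.

1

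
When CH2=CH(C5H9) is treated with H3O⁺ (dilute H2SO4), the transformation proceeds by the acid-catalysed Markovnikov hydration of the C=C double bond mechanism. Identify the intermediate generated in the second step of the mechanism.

tertiary carbocation

Step 1: Protonation of the alkene by H3O⁺: the π bond acts as the nucleophile and picks up H⁺, giving the more stable (Markovnikov) secondary carbocation. H2O is released.
Step 2: A hydride (H with its bonding pair) migrates from the adjacent cyclopentyl carbon to the cationic centre — a 1,2-hydride shift — upgrading the secondary cation to a tertiary one.
After step 2 the species present is a tertiary carbocation.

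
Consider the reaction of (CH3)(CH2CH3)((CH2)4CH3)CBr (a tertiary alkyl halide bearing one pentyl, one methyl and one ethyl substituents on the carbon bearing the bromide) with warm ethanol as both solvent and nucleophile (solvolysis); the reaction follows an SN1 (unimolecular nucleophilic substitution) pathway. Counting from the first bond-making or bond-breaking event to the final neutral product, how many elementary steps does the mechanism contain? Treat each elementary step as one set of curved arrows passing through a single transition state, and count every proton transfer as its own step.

3

Step 1: Rate-determining heterolysis of the C–Br bond gives Br⁻ and a tertiary carbocation.
(No 1,2-shift: no single shift to an adjacent carbon would give a more stable cation.)
Step 2: CH3CH2OH donates an oxygen lone pair into the empty p orbital of the cation, giving a protonated ether (an oxonium ion).
Step 3: Deprotonation of the oxonium oxygen by solvent ethanol yields the neutral ether.
Total: 3 elementary steps.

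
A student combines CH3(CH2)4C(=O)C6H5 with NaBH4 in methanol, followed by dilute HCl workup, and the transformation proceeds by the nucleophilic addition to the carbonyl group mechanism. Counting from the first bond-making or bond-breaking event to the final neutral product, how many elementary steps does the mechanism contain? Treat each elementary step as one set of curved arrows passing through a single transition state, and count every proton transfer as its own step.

Step 1: A lone pair / filled orbital on H⁻ (delivered from BH4⁻) attacks the electrophilic carbonyl carbon; the π(C=O) electrons shift onto oxygen, producing a tetrahedral alkoxide intermediate.
Step 2: Protonation of the alkoxide by dilute HCl workup furnishes an alcohol.
Total: 2 elementary steps.

2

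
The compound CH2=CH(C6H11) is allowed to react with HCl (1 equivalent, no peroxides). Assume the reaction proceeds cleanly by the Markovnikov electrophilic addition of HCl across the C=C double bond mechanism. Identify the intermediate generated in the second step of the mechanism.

Step 1: The π electrons of the C=C bond attack a proton of HCl; Markovnikov addition places the new C–H on the less-substituted alkene carbon, so the positive charge ends up on the more-substituted carbon — a secondary carbocation. The H–Cl bond breaks heterolytically, releasing Cl⁻.
Step 2: A 1,2-hydride shift from the adjacent cyclohexyl carbon moves the positive charge from the secondary centre to an adjacent carbon, generating a more stable tertiary carbocation.
After step 2 the species present is a tertiary carbocation.

tertiary carbocation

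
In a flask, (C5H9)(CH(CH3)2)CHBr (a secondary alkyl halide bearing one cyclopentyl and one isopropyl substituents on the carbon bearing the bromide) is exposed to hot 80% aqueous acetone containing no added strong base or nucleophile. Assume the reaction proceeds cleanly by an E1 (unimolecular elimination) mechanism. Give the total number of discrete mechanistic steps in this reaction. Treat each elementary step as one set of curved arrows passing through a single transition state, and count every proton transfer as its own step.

3

Step 1: Unassisted departure of Br⁻ (taking the C–Br bonding pair) generates a secondary carbocation.
Step 2: Carbocation rearrangement: a 1,2-hydride shift from the adjacent cyclopentyl carbon converts the initially-formed secondary cation into the more stable tertiary cation.
Step 3: A water molecule (solvent) deprotonates a β-carbon; as the C–H bond breaks, those electrons form the new alkene π bond.
Total: 3 elementary steps.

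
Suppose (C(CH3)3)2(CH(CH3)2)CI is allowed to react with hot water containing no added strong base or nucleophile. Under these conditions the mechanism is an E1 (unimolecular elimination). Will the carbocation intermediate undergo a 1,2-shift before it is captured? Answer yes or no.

no

The first-formed carbocation is tertiary.
No single 1,2-shift to an adjacent carbon would produce a more-substituted cation than the one already present, so no rearrangement occurs.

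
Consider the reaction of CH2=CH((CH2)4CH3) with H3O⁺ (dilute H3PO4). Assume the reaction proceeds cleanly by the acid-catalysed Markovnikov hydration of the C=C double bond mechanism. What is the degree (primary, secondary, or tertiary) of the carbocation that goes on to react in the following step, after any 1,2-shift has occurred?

Step 1: The π electrons of the C=C bond attack a proton of H3O⁺; Markovnikov addition places the new C–H on the less-substituted alkene carbon, so the positive charge ends up on the more-substituted carbon — a secondary carbocation. H2O is released.
No single 1,2-shift to an adjacent carbon would give a more-substituted cation, so no rearrangement occurs.

secondary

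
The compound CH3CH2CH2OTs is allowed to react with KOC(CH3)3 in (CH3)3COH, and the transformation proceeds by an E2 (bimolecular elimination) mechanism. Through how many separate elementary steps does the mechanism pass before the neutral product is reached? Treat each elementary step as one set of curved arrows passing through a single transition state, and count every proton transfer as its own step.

Step 1: The strong base (CH3)3CO⁻ removes a β-hydrogen; in the same concerted event the electrons of the breaking C–H bond form the new π(C=C) bond and the C–O σ-bond breaks, expelling TsO⁻. Anti-periplanar geometry; one transition state.
Total: 1 elementary step.

1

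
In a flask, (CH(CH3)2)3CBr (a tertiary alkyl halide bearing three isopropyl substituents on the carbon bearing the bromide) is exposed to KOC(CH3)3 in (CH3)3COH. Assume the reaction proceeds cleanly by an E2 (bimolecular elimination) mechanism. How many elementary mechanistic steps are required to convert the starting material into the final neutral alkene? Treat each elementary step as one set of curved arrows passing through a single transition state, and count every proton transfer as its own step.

Step 1: The strong base (CH3)3CO⁻ removes a β-hydrogen; in the same concerted event the electrons of the breaking C–H bond form the new π(C=C) bond and the C–Br σ-bond breaks, expelling Br⁻. Anti-periplanar geometry; one transition state.
Total: 1 elementary step.

1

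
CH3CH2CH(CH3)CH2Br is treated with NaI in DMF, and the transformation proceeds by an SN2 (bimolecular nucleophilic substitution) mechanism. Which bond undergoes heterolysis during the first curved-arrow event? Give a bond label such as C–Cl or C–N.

Step 1: I⁻ attacks the back face of the α-carbon while Br⁻ departs with the C–Br bonding pair — a single concerted displacement through a pentacoordinate transition state.
The bond broken in this step is the C–Br bond.

C–Br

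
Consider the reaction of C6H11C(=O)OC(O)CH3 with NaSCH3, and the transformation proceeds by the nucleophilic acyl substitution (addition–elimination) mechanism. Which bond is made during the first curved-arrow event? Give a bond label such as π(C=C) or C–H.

C–S

Step 1: CH3S⁻ adds to the carbonyl carbon; the C=O π electrons shift onto oxygen and a tetrahedral alkoxide intermediate forms.
The bond formed in this step is the C–S bond.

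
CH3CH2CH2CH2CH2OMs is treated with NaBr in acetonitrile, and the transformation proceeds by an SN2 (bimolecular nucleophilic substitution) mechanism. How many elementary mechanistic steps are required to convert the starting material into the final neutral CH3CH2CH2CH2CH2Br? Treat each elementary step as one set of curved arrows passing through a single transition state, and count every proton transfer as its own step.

1

Step 1: The bromide nucleophile donates a lone pair from Br to the α-carbon in a backside attack; simultaneously the C–O σ-bond breaks and both of its electrons leave with MsO⁻. One concerted step with inversion of configuration.
Total: 1 elementary step.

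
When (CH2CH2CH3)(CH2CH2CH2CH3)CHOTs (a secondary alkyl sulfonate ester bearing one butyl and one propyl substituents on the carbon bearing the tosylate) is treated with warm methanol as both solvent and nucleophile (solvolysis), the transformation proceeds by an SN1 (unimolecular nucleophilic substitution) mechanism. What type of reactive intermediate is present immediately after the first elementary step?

Step 1: Rate-determining heterolysis of the C–O bond gives TsO⁻ and a secondary carbocation.
After step 1 the species present is a secondary carbocation.

secondary carbocation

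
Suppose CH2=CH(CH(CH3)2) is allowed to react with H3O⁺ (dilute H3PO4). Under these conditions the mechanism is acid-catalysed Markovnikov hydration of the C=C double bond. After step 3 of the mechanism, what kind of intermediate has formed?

oxonium ion

Step 1: Protonation of the alkene by H3O⁺: the π bond acts as the nucleophile and picks up H⁺, giving the more stable (Markovnikov) secondary carbocation. H2O is released.
Step 2: A hydride (H with its bonding pair) migrates from the adjacent isopropyl carbon to the cationic centre — a 1,2-hydride shift — upgrading the secondary cation to a tertiary one.
Step 3: Water acts as the nucleophile: an oxygen lone pair bonds to the cationic carbon, giving an oxonium-ion intermediate.
After step 3 the species present is an oxonium ion.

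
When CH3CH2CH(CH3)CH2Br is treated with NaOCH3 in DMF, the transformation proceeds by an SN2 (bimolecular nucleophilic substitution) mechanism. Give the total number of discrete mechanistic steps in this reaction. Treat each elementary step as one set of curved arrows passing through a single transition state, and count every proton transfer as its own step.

1

Step 1: CH3O⁻ attacks the back face of the α-carbon while Br⁻ departs with the C–Br bonding pair — a single concerted displacement through a pentacoordinate transition state.
Total: 1 elementary step.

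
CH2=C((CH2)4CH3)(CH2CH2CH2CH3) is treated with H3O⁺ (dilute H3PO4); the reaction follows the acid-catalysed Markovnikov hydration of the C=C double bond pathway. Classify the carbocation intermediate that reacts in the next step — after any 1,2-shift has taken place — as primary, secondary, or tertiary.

Step 1: Protonation of the alkene by H3O⁺: the π bond acts as the nucleophile and picks up H⁺, giving the more stable (Markovnikov) tertiary carbocation. H2O is released.
No single 1,2-shift to an adjacent carbon would give a more-substituted cation, so no rearrangement occurs.

tertiary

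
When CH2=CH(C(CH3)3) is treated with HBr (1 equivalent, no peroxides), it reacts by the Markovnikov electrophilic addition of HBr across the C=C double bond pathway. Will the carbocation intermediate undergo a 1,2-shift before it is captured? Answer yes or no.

The first-formed carbocation is secondary.
The adjacent tert-butyl carbon has no hydrogen but bears methyl groups; migration of one methyl with its bonding pair (a 1,2-methyl shift) places the charge on a tertiary centre.
Tertiary is more stable than secondary, so the shift occurs.

yes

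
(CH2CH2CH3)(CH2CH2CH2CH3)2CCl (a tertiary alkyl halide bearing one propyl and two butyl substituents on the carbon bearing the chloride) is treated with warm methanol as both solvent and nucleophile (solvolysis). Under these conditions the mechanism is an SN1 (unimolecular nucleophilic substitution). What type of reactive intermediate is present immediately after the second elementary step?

Step 1: Ionisation: the C–Cl σ-bond cleaves heterolytically; both bonding electrons depart with Cl⁻, leaving a tertiary carbocation at the α-carbon.
Step 2: Nucleophilic capture: the oxygen of CH3OH bonds to the cationic carbon, producing an oxonium-ion intermediate.
After step 2 the species present is an oxonium ion.

oxonium ion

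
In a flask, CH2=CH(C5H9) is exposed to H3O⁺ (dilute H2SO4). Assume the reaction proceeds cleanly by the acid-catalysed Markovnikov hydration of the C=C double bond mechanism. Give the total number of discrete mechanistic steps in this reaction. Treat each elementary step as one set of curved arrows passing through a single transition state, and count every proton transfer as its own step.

4

Step 1: Electrophilic addition begins with the π(C=C) electrons forming a bond to the proton of H3O⁺. Following Markovnikov's rule, the resulting cation is secondary. H2O is released.
Step 2: Carbocation rearrangement: a 1,2-hydride shift from the adjacent cyclopentyl carbon converts the initially-formed secondary cation into the more stable tertiary cation.
Step 3: Nucleophilic capture of the cation by H2O produces the protonated alcohol (an oxonium ion).
Step 4: Deprotonation of the oxonium ion by a water molecule delivers the neutral alcohol and regenerates the acid catalyst.
Total: 4 elementary steps.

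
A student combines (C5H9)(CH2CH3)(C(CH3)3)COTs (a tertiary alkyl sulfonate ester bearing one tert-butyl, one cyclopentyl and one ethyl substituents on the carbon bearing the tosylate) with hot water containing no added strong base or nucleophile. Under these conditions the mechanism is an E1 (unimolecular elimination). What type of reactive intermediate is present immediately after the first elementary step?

Step 1: The C–O bond breaks with both electrons going to the tosylate; TsO⁻ leaves and a tertiary carbocation remains.
After step 1 the species present is a tertiary carbocation.

tertiary carbocation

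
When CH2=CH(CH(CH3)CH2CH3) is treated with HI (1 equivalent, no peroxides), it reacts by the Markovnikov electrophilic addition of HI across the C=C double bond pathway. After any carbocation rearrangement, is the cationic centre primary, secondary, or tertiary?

tertiary

Step 1: Electrophilic addition begins with the π(C=C) electrons forming a bond to the proton of HI. Following Markovnikov's rule, the resulting cation is secondary. The H–I bond breaks heterolytically, releasing I⁻.
Step 2: A hydride (H with its bonding pair) migrates from the adjacent sec-butyl carbon to the cationic centre — a 1,2-hydride shift — upgrading the secondary cation to a tertiary one.
The cation rearranges from secondary to tertiary via a 1,2-hydride shift from the adjacent sec-butyl carbon; the tertiary cation is what reacts next.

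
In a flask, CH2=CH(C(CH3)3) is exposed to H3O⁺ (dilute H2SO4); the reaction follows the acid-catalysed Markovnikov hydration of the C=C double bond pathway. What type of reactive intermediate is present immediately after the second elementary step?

tertiary carbocation

Step 1: Electrophilic addition begins with the π(C=C) electrons forming a bond to the proton of H3O⁺. Following Markovnikov's rule, the resulting cation is secondary. H2O is released.
Step 2: A methyl group with its bonding pair migrates from the adjacent tert-butyl carbon to the cationic centre — a 1,2-methyl shift — upgrading the secondary cation to a tertiary one.
After step 2 the species present is a tertiary carbocation.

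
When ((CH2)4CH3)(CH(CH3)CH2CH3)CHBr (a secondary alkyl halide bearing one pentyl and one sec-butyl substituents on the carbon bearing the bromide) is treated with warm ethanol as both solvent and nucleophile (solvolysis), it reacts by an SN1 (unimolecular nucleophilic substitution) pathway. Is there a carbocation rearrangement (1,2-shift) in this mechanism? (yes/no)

The first-formed carbocation is secondary.
The adjacent sec-butyl carbon already bears 2 other carbon substituents and has a hydrogen to migrate; after a 1,2-hydride shift from that carbon the positive charge sits on a tertiary centre.
Tertiary is more stable than secondary, so the shift occurs.

yes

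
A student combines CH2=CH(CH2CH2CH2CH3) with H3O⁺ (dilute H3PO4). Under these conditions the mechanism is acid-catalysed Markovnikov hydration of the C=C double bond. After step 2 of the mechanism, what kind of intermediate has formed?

Step 1: Electrophilic addition begins with the π(C=C) electrons forming a bond to the proton of H3O⁺. Following Markovnikov's rule, the resulting cation is secondary. H2O is released.
Step 2: Water acts as the nucleophile: an oxygen lone pair bonds to the cationic carbon, giving an oxonium-ion intermediate.
After step 2 the species present is an oxonium ion.

oxonium ion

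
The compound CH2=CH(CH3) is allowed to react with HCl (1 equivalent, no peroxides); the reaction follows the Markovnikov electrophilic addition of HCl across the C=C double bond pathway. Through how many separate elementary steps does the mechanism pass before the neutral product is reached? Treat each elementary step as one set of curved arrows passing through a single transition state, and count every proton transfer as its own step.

Step 1: Electrophilic addition begins with the π(C=C) electrons forming a bond to the proton of HCl. Following Markovnikov's rule, the resulting cation is secondary. The H–Cl bond breaks heterolytically, releasing Cl⁻.
(No 1,2-shift: no single shift to an adjacent carbon would give a more stable cation.)
Step 2: The Cl⁻ anion donates a lone pair to the carbocation, forming the new C–Cl σ-bond and giving the neutral alkyl halide.
Total: 2 elementary steps.

2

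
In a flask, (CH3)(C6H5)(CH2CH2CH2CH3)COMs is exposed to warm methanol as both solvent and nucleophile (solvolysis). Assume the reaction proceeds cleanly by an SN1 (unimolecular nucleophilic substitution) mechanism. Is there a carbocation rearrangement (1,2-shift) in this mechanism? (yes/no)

no

The first-formed carbocation is tertiary.
No single 1,2-shift to an adjacent carbon would produce a more-substituted cation than the one already present, so no rearrangement occurs.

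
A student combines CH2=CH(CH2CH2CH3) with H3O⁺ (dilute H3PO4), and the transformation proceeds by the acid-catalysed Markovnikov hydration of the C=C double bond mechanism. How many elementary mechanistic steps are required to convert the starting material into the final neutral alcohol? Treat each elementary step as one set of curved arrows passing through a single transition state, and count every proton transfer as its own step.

3

Step 1: Electrophilic addition begins with the π(C=C) electrons forming a bond to the proton of H3O⁺. Following Markovnikov's rule, the resulting cation is secondary. H2O is released.
(No 1,2-shift: no single shift to an adjacent carbon would give a more stable cation.)
Step 2: Nucleophilic capture of the cation by H2O produces the protonated alcohol (an oxonium ion).
Step 3: Deprotonation of the oxonium ion by a water molecule delivers the neutral alcohol and regenerates the acid catalyst.
Total: 3 elementary steps.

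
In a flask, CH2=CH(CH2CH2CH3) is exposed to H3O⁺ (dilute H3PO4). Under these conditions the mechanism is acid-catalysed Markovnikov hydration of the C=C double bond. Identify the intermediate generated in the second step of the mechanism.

oxonium ion

Step 1: The π electrons of the C=C bond attack a proton of H3O⁺; Markovnikov addition places the new C–H on the less-substituted alkene carbon, so the positive charge ends up on the more-substituted carbon — a secondary carbocation. H2O is released.
Step 2: Nucleophilic capture of the cation by H2O produces the protonated alcohol (an oxonium ion).
After step 2 the species present is an oxonium ion.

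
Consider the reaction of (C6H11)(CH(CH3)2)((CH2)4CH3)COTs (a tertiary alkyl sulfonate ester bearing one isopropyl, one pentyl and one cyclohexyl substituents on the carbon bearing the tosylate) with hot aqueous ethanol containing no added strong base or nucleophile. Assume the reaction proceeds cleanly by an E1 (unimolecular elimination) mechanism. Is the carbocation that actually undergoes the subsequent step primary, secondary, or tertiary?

tertiary

Step 1: Unassisted departure of TsO⁻ (taking the C–O bonding pair) generates a tertiary carbocation.
No single 1,2-shift to an adjacent carbon would give a more-substituted cation, so no rearrangement occurs.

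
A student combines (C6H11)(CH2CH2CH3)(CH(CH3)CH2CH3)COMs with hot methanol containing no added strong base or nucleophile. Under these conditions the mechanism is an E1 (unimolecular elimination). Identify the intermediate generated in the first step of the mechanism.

Step 1: The C–O bond breaks with both electrons going to the mesylate; MsO⁻ leaves and a tertiary carbocation remains.
After step 1 the species present is a tertiary carbocation.

tertiary carbocation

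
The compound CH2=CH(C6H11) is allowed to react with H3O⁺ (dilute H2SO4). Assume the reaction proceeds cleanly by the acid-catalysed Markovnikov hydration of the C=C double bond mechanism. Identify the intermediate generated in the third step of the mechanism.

Step 1: Protonation of the alkene by H3O⁺: the π bond acts as the nucleophile and picks up H⁺, giving the more stable (Markovnikov) secondary carbocation. H2O is released.
Step 2: Carbocation rearrangement: a 1,2-hydride shift from the adjacent cyclohexyl carbon converts the initially-formed secondary cation into the more stable tertiary cation.
Step 3: A lone pair on the oxygen of H2O attacks the carbocation, forming a C–O bond and an oxonium ion (a protonated alcohol).
After step 3 the species present is an oxonium ion.

oxonium ion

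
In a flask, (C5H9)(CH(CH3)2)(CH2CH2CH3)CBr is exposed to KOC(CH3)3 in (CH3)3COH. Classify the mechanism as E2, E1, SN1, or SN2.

Conditions: a strong/bulky base with a tertiary substrate bearing a β-hydrogen.
These conditions are the textbook signature of the E2 pathway.
A strong (often hindered) base removes a β-H in concert with loss of the leaving group — bimolecular elimination.

E2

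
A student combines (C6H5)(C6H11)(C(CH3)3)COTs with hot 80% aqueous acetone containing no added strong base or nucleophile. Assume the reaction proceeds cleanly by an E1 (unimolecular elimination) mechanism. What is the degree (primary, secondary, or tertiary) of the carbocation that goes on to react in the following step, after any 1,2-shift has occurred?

tertiary

Step 1: Ionisation: the C–O σ-bond cleaves heterolytically; both bonding electrons depart with TsO⁻, leaving a tertiary carbocation at the α-carbon.
No single 1,2-shift to an adjacent carbon would give a more-substituted cation, so no rearrangement occurs.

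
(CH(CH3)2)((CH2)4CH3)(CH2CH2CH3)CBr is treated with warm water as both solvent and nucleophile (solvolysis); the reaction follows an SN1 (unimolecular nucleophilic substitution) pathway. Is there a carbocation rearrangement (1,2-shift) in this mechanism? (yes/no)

The first-formed carbocation is tertiary.
No single 1,2-shift to an adjacent carbon would produce a more-substituted cation than the one already present, so no rearrangement occurs.

no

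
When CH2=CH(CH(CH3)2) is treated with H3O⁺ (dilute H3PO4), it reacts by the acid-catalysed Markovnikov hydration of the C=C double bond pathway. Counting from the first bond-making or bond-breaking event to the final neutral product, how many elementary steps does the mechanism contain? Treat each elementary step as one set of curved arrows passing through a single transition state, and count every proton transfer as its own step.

Step 1: The π electrons of the C=C bond attack a proton of H3O⁺; Markovnikov addition places the new C–H on the less-substituted alkene carbon, so the positive charge ends up on the more-substituted carbon — a secondary carbocation. H2O is released.
Step 2: A hydride (H with its bonding pair) migrates from the adjacent isopropyl carbon to the cationic centre — a 1,2-hydride shift — upgrading the secondary cation to a tertiary one.
Step 3: Nucleophilic capture of the cation by H2O produces the protonated alcohol (an oxonium ion).
Step 4: Proton transfer from the O–H of the oxonium ion to H2O completes the catalytic cycle and yields the alcohol.
Total: 4 elementary steps.

4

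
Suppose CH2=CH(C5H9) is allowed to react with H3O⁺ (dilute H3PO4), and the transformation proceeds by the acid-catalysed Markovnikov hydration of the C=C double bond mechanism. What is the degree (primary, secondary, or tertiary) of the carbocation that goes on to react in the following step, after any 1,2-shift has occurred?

tertiary

Step 1: Electrophilic addition begins with the π(C=C) electrons forming a bond to the proton of H3O⁺. Following Markovnikov's rule, the resulting cation is secondary. H2O is released.
Step 2: A 1,2-hydride shift from the adjacent cyclopentyl carbon moves the positive charge from the secondary centre to an adjacent carbon, generating a more stable tertiary carbocation.
The cation rearranges from secondary to tertiary via a 1,2-hydride shift from the adjacent cyclopentyl carbon; the tertiary cation is what reacts next.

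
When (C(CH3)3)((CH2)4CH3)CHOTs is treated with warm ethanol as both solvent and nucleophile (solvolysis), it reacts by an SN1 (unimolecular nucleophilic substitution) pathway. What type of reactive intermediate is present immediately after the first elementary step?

Step 1: Rate-determining heterolysis of the C–O bond gives TsO⁻ and a secondary carbocation.
After step 1 the species present is a secondary carbocation.

secondary carbocation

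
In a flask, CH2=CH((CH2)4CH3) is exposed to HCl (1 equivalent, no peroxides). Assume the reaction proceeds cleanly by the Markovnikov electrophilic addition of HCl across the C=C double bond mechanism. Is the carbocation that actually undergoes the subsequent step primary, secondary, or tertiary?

secondary

Step 1: Electrophilic addition begins with the π(C=C) electrons forming a bond to the proton of HCl. Following Markovnikov's rule, the resulting cation is secondary. The H–Cl bond breaks heterolytically, releasing Cl⁻.
No single 1,2-shift to an adjacent carbon would give a more-substituted cation, so no rearrangement occurs.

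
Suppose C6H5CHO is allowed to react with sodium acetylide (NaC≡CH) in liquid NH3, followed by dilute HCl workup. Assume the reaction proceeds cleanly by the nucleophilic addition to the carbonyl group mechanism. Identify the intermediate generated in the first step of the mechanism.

Step 1: Nucleophilic addition: HC≡C⁻ adds to the carbonyl carbon, pushing the π(C=O) electron pair onto oxygen and giving a tetrahedral alkoxide.
After step 1 the species present is a tetrahedral alkoxide intermediate.

tetrahedral alkoxide intermediate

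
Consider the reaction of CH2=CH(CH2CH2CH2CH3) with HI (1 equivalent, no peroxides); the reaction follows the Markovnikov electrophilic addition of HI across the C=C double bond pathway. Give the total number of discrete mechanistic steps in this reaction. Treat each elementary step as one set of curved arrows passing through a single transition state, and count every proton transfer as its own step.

2

Step 1: The π electrons of the C=C bond attack a proton of HI; Markovnikov addition places the new C–H on the less-substituted alkene carbon, so the positive charge ends up on the more-substituted carbon — a secondary carbocation. The H–I bond breaks heterolytically, releasing I⁻.
(No 1,2-shift: no single shift to an adjacent carbon would give a more stable cation.)
Step 2: I⁻ captures the cation: a lone pair on I⁻ fills the empty p orbital, producing the alkyl halide product.
Total: 2 elementary steps.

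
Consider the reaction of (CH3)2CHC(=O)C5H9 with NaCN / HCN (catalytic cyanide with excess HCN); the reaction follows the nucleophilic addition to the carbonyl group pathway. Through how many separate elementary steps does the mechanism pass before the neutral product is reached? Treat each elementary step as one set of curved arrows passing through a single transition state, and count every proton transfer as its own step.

2

Step 1: Nucleophilic addition: CN⁻ adds to the carbonyl carbon, pushing the π(C=O) electron pair onto oxygen and giving a tetrahedral alkoxide.
Step 2: The alkoxide oxygen removes a proton from HCN present in the mixture, giving a cyanohydrin and regenerating CN⁻.
Total: 2 elementary steps.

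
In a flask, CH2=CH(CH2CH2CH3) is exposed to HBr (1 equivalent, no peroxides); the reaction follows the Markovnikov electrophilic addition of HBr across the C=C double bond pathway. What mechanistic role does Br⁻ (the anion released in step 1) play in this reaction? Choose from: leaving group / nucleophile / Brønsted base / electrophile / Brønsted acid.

nucleophile

Step 2: The Br⁻ anion donates a lone pair to the carbocation, forming the new C–Br σ-bond and giving the neutral alkyl halide.
Br⁻ (the anion released in step 1) donates an electron pair to form a new σ-bond to carbon — it is the nucleophile.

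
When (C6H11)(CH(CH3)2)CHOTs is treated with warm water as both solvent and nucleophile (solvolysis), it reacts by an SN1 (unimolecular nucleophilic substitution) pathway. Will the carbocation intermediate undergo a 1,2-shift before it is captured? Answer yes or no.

The first-formed carbocation is secondary.
The adjacent isopropyl carbon already bears 2 other carbon substituents and has a hydrogen to migrate; after a 1,2-hydride shift from that carbon the positive charge sits on a tertiary centre.
Tertiary is more stable than secondary, so the shift occurs.

yes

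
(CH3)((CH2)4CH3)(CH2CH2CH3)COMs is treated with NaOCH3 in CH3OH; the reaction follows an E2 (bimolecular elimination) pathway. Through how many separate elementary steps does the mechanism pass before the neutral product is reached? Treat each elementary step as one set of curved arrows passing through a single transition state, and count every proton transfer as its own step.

Step 1: In one step, CH3O⁻ pulls off a β-proton, the C–O bond cleaves, and a C=C double bond forms between the α- and β-carbons (E2, anti elimination).
Total: 1 elementary step.

1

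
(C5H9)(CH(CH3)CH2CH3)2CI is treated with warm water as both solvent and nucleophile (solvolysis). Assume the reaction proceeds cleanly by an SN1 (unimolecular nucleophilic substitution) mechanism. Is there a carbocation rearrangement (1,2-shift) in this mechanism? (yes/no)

The first-formed carbocation is tertiary.
No single 1,2-shift to an adjacent carbon would produce a more-substituted cation than the one already present, so no rearrangement occurs.

no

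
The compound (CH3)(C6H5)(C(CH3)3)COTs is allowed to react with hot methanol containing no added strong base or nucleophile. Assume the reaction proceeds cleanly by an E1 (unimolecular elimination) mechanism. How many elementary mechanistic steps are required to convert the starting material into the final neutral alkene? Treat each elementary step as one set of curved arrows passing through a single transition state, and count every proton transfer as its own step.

Step 1: Rate-determining heterolysis of the C–O bond gives TsO⁻ and a tertiary carbocation.
(No 1,2-shift: no single shift to an adjacent carbon would give a more stable cation.)
Step 2: Loss of a β-proton to a methanol molecule of the solvent: the C–H bonding pair collapses toward the cationic carbon to form the C=C π bond, yielding the alkene.
Total: 2 elementary steps.

2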